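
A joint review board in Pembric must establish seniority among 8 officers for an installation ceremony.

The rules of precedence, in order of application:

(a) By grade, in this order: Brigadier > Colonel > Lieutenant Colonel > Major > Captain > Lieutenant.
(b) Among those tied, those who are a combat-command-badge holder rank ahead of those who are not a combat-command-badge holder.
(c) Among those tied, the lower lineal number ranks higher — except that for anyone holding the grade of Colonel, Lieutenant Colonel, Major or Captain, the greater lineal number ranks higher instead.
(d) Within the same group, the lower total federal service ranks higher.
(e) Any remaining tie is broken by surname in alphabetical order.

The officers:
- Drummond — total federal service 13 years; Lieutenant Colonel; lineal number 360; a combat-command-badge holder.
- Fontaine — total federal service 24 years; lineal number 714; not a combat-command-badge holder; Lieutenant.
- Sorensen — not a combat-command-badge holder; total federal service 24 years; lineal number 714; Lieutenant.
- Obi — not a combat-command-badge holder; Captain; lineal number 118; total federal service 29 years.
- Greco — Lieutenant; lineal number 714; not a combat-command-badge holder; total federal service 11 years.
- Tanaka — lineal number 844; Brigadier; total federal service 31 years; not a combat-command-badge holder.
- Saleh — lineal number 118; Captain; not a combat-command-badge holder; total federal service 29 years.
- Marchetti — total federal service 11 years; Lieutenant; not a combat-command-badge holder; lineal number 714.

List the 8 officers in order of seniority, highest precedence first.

Tanaka, Drummond, Obi, Saleh, Greco, Marchetti, Fontaine, Sorensen

By grade: Tanaka (Brigadier); then Drummond (Lieutenant Colonel); then Obi and Saleh (Captain); then Greco, Marchetti, Fontaine and Sorensen (Lieutenant).
Obi and Saleh are each not a combat-command-badge holder, so the next rule applies.
Obi and Saleh both have lineal number 118, so the next rule applies.
Obi and Saleh both have total federal service 29 years, so the next rule applies.
Among Obi and Saleh, alphabetically by surname: Obi before Saleh.
Greco, Marchetti, Fontaine and Sorensen are each not a combat-command-badge holder, so the next rule applies.
Greco, Marchetti, Fontaine and Sorensen all have lineal number 714, so the next rule applies.
Among Greco, Marchetti, Fontaine and Sorensen, by total federal service (lower first): Greco and Marchetti (11 years) before Fontaine and Sorensen (24 years).
Among Greco and Marchetti, alphabetically by surname: Greco before Marchetti.
Among Fontaine and Sorensen, alphabetically by surname: Fontaine before Sorensen.
Full order: Tanaka, Drummond, Obi, Saleh, Greco, Marchetti, Fontaine, Sorensen.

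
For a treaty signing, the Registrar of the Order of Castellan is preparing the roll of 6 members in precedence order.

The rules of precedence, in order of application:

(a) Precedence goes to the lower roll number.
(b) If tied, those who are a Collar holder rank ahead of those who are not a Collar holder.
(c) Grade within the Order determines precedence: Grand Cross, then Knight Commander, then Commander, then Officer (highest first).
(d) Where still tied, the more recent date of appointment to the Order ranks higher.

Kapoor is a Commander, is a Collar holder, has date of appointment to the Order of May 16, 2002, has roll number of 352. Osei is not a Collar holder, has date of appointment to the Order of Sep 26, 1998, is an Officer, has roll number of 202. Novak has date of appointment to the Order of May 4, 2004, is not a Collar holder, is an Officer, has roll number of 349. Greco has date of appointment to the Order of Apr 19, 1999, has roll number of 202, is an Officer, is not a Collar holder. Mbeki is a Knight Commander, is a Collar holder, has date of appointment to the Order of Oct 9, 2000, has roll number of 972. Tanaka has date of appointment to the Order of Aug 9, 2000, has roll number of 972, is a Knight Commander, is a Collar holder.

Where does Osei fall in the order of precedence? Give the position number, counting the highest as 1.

By roll number (lower first): Greco and Osei (both 202); then Novak (349); then Kapoor (352); then Mbeki and Tanaka (both 972).
Greco and Osei are each not a Collar holder, so the next rule applies.
Greco and Osei are each Officer, so the next rule applies.
Among Greco and Osei, by date of appointment to the Order (later first): Greco (Apr 19, 1999) before Osei (Sep 26, 1998).
Mbeki and Tanaka are each a Collar holder, so the next rule applies.
Mbeki and Tanaka are each Knight Commander, so the next rule applies.
Among Mbeki and Tanaka, by date of appointment to the Order (later first): Mbeki (Oct 9, 2000) before Tanaka (Aug 9, 2000).
Order: Greco, Osei, Novak, Kapoor, Mbeki, Tanaka. So position 2.

2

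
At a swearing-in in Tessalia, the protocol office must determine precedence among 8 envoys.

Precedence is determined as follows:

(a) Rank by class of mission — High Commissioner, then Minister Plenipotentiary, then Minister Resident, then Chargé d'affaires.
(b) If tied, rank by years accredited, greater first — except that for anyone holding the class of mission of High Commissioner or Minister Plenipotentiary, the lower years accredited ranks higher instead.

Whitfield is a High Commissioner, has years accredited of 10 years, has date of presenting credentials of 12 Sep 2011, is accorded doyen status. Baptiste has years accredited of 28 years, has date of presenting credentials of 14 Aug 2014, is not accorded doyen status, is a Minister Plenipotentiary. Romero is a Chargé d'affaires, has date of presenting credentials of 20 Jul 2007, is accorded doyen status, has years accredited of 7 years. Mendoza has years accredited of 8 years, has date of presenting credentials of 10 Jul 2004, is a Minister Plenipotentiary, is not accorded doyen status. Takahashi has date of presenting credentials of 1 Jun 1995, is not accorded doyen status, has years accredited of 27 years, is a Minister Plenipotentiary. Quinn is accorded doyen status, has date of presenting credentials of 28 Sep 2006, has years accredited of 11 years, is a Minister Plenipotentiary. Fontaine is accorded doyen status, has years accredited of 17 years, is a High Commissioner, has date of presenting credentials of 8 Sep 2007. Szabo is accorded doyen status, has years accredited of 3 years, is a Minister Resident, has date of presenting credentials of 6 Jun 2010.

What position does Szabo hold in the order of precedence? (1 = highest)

By class of mission: Whitfield and Fontaine (High Commissioner); then Mendoza, Quinn, Takahashi and Baptiste (Minister Plenipotentiary); then Szabo (Minister Resident); then Romero (Chargé d'affaires).
Among Whitfield and Fontaine, by years accredited (lower first) (reversed rule for this group): Whitfield (10 years) before Fontaine (17 years).
Among Mendoza, Quinn, Takahashi and Baptiste, by years accredited (lower first) (reversed rule for this group): Mendoza (8 years) before Quinn (11 years) before Takahashi (27 years) before Baptiste (28 years).
Order: Whitfield, Fontaine, Mendoza, Quinn, Takahashi, Baptiste, Szabo, Romero. So position 7.

7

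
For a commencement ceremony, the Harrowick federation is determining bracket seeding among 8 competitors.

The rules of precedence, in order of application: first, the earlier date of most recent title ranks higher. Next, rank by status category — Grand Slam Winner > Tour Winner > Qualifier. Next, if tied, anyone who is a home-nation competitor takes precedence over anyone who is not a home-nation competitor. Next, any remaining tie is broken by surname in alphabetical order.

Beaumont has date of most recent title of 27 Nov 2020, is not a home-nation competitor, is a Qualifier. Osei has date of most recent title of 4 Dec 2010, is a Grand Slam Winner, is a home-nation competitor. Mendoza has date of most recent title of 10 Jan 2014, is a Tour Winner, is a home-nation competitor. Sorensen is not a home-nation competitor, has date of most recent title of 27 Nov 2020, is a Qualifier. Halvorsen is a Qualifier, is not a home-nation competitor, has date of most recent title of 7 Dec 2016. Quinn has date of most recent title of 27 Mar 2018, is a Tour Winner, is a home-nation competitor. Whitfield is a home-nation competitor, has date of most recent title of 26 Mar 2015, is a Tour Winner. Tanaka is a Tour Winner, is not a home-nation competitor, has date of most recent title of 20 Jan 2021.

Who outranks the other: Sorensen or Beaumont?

Beaumont

By date of most recent title (earlier first): Osei (4 Dec 2010); then Mendoza (10 Jan 2014); then Whitfield (26 Mar 2015); then Halvorsen (7 Dec 2016); then Quinn (27 Mar 2018); then Beaumont and Sorensen (both 27 Nov 2020); then Tanaka (20 Jan 2021).
Beaumont and Sorensen are each Qualifier, so the next rule applies.
Beaumont and Sorensen are each not a home-nation competitor, so the next rule applies.
Among Beaumont and Sorensen, alphabetically by surname: Beaumont before Sorensen.
So Beaumont takes precedence.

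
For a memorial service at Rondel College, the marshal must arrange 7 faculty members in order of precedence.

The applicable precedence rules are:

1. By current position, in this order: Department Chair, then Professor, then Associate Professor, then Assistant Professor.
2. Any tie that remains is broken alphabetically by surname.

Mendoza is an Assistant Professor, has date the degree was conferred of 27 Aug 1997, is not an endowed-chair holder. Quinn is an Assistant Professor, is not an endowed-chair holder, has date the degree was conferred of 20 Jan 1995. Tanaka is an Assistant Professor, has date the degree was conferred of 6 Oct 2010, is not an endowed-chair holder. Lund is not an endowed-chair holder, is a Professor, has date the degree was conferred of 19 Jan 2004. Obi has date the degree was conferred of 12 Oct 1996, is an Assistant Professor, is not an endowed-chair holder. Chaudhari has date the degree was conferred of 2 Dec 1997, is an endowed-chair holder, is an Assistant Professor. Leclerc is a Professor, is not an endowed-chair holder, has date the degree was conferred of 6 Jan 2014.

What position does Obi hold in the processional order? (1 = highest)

5

By current position: Leclerc and Lund (Professor); then Chaudhari, Mendoza, Obi, Quinn and Tanaka (Assistant Professor).
Among Leclerc and Lund, alphabetically by surname: Leclerc before Lund.
Among Chaudhari, Mendoza, Obi, Quinn and Tanaka, alphabetically by surname: Chaudhari before Mendoza before Obi before Quinn before Tanaka.
Order: Leclerc, Lund, Chaudhari, Mendoza, Obi, Quinn, Tanaka. So position 5.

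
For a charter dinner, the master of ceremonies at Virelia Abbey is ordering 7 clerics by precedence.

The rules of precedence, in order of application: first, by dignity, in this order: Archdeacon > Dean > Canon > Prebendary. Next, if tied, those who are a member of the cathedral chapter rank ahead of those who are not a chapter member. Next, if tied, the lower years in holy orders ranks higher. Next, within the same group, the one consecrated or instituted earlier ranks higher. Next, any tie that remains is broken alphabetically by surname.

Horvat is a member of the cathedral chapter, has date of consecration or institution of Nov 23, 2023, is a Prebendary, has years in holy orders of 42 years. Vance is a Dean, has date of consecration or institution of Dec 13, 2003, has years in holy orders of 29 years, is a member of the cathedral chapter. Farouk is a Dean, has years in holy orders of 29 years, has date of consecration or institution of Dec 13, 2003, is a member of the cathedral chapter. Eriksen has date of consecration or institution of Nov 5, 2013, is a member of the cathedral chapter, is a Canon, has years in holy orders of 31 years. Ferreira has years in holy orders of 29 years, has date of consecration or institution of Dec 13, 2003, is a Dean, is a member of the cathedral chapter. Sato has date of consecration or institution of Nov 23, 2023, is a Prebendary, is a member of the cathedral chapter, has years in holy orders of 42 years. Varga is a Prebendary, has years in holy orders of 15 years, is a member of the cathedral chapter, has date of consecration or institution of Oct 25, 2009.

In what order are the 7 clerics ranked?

Farouk, Ferreira, Vance, Eriksen, Varga, Horvat, Sato

By dignity: Farouk, Ferreira and Vance (Dean); then Eriksen (Canon); then Varga, Horvat and Sato (Prebendary).
Farouk, Ferreira and Vance are each a member of the cathedral chapter, so the next rule applies.
Farouk, Ferreira and Vance all have years in holy orders 29 years, so the next rule applies.
Farouk, Ferreira and Vance all have date of consecration or institution Dec 13, 2003, so the next rule applies.
Among Farouk, Ferreira and Vance, alphabetically by surname: Farouk before Ferreira before Vance.
Varga, Horvat and Sato are each a member of the cathedral chapter, so the next rule applies.
Among Varga, Horvat and Sato, by years in holy orders (lower first): Varga (15 years) before Horvat and Sato (42 years).
Horvat and Sato both have date of consecration or institution Nov 23, 2023, so the next rule applies.
Among Horvat and Sato, alphabetically by surname: Horvat before Sato.
Full order: Farouk, Ferreira, Vance, Eriksen, Varga, Horvat, Sato.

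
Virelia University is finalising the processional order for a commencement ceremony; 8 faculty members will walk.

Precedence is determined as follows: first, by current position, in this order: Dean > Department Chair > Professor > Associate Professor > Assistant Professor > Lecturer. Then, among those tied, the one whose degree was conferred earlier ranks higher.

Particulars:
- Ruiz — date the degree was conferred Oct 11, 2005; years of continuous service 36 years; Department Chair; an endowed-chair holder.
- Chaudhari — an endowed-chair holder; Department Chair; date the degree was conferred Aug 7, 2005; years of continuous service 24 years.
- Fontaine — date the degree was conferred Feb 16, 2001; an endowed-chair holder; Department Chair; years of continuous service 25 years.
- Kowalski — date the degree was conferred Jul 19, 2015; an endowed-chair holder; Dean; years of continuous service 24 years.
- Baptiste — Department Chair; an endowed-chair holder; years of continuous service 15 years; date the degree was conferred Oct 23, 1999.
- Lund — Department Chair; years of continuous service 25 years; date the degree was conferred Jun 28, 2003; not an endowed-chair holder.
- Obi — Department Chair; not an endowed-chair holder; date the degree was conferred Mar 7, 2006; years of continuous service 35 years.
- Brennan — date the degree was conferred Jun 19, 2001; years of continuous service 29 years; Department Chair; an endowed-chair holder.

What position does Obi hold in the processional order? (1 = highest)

8

By current position: Kowalski (Dean); then Baptiste, Fontaine, Brennan, Lund, Chaudhari, Ruiz and Obi (Department Chair).
Among Baptiste, Fontaine, Brennan, Lund, Chaudhari, Ruiz and Obi, by date the degree was conferred (earlier first): Baptiste (Oct 23, 1999) before Fontaine (Feb 16, 2001) before Brennan (Jun 19, 2001) before Lund (Jun 28, 2003) before Chaudhari (Aug 7, 2005) before Ruiz (Oct 11, 2005) before Obi (Mar 7, 2006).
Order: Kowalski, Baptiste, Fontaine, Brennan, Lund, Chaudhari, Ruiz, Obi. So position 8.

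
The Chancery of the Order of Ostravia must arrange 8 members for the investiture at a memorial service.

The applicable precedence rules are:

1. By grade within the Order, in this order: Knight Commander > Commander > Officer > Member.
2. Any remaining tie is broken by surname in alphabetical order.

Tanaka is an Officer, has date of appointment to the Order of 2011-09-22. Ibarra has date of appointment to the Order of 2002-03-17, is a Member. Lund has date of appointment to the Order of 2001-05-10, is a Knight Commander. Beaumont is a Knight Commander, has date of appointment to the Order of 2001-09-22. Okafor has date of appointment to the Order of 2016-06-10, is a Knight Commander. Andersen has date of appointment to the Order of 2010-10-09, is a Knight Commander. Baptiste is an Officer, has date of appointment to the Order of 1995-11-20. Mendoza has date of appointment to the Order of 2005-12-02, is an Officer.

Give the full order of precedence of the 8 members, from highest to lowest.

By grade within the Order: Andersen, Beaumont, Lund and Okafor (Knight Commander); then Baptiste, Mendoza and Tanaka (Officer); then Ibarra (Member).
Among Andersen, Beaumont, Lund and Okafor, alphabetically by surname: Andersen before Beaumont before Lund before Okafor.
Among Baptiste, Mendoza and Tanaka, alphabetically by surname: Baptiste before Mendoza before Tanaka.
Full order: Andersen, Beaumont, Lund, Okafor, Baptiste, Mendoza, Tanaka, Ibarra.

Andersen, Beaumont, Lund, Okafor, Baptiste, Mendoza, Tanaka, Ibarra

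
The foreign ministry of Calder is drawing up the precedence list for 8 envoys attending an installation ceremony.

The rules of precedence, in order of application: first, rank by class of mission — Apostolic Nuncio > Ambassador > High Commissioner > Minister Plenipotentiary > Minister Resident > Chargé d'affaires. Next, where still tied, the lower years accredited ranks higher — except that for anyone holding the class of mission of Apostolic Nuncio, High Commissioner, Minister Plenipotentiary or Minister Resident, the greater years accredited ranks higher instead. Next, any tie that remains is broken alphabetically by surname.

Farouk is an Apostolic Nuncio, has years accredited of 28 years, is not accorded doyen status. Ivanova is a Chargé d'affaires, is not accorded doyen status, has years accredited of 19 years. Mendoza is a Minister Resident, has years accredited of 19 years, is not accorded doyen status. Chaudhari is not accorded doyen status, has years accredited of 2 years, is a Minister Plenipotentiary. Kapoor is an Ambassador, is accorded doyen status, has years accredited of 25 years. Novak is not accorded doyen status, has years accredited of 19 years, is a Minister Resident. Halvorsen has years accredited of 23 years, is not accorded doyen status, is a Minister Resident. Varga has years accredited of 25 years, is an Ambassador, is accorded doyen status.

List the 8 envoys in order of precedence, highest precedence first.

Farouk, Kapoor, Varga, Chaudhari, Halvorsen, Mendoza, Novak, Ivanova

By class of mission: Farouk (Apostolic Nuncio); then Kapoor and Varga (Ambassador); then Chaudhari (Minister Plenipotentiary); then Halvorsen, Mendoza and Novak (Minister Resident); then Ivanova (Chargé d'affaires).
Kapoor and Varga both have years accredited 25 years, so the next rule applies.
Among Kapoor and Varga, alphabetically by surname: Kapoor before Varga.
Among Halvorsen, Mendoza and Novak, by years accredited (higher first) (reversed rule for this group): Halvorsen (23 years) before Mendoza and Novak (19 years).
Among Mendoza and Novak, alphabetically by surname: Mendoza before Novak.
Full order: Farouk, Kapoor, Varga, Chaudhari, Halvorsen, Mendoza, Novak, Ivanova.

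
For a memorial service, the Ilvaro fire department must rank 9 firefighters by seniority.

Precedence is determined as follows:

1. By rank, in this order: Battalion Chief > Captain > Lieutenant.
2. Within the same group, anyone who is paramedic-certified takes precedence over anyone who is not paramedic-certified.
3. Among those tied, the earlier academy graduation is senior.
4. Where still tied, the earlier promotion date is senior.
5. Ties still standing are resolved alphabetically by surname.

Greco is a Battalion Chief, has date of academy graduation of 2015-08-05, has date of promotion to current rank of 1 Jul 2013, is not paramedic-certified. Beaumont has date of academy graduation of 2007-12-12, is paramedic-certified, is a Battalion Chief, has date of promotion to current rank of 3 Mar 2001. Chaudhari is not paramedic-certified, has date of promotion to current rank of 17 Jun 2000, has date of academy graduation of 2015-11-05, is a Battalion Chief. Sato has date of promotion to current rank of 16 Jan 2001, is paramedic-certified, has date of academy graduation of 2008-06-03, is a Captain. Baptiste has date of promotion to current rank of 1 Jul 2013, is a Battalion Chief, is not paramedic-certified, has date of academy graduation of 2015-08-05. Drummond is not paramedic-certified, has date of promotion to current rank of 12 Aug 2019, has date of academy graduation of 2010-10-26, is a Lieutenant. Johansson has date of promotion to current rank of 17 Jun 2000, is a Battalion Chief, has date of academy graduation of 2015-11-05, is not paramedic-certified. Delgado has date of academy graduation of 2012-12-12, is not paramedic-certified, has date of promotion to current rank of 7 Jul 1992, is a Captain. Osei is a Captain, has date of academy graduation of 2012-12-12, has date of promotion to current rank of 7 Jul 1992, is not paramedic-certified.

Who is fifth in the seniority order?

Johansson

By rank: Beaumont, Baptiste, Greco, Chaudhari and Johansson (Battalion Chief); then Sato, Delgado and Osei (Captain); then Drummond (Lieutenant).
Among Beaumont, Baptiste, Greco, Chaudhari and Johansson, paramedic-certified before not paramedic-certified: Beaumont (paramedic-certified) before Baptiste, Greco, Chaudhari and Johansson (not paramedic-certified).
Among Baptiste, Greco, Chaudhari and Johansson, by date of academy graduation (earlier first): Baptiste and Greco (2015-08-05) before Chaudhari and Johansson (2015-11-05).
Baptiste and Greco both have date of promotion to current rank 1 Jul 2013, so the next rule applies.
Among Baptiste and Greco, alphabetically by surname: Baptiste before Greco.
Chaudhari and Johansson both have date of promotion to current rank 17 Jun 2000, so the next rule applies.
Among Chaudhari and Johansson, alphabetically by surname: Chaudhari before Johansson.
Among Sato, Delgado and Osei, paramedic-certified before not paramedic-certified: Sato (paramedic-certified) before Delgado and Osei (not paramedic-certified).
Delgado and Osei both have date of academy graduation 2012-12-12, so the next rule applies.
Delgado and Osei both have date of promotion to current rank 7 Jul 1992, so the next rule applies.
Among Delgado and Osei, alphabetically by surname: Delgado before Osei.
Order: Beaumont, Baptiste, Greco, Chaudhari, Johansson, Sato, Delgado, Osei, Drummond.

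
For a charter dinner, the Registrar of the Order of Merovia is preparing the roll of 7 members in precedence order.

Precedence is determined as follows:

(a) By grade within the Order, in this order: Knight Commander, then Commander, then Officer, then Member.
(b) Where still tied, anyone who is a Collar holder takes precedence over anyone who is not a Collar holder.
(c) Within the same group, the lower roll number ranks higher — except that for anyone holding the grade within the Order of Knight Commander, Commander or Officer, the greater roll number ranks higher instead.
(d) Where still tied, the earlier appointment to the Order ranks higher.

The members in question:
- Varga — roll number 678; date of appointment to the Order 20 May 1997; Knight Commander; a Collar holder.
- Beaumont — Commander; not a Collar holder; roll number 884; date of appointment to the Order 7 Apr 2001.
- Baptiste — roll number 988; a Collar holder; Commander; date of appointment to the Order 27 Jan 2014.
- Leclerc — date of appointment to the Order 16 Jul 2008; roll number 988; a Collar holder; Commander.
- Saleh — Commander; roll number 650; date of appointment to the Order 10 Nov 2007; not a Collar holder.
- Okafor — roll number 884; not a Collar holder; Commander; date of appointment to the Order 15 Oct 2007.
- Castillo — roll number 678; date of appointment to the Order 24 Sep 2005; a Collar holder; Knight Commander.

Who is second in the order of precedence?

Castillo

By grade within the Order: Varga and Castillo (Knight Commander); then Leclerc, Baptiste, Beaumont, Okafor and Saleh (Commander).
Varga and Castillo are each a Collar holder, so the next rule applies.
Varga and Castillo both have roll number 678, so the next rule applies.
Among Varga and Castillo, by date of appointment to the Order (earlier first): Varga (20 May 1997) before Castillo (24 Sep 2005).
Among Leclerc, Baptiste, Beaumont, Okafor and Saleh, a Collar holder before not a Collar holder: Leclerc and Baptiste (a Collar holder) before Beaumont, Okafor and Saleh (not a Collar holder).
Leclerc and Baptiste both have roll number 988, so the next rule applies.
Among Leclerc and Baptiste, by date of appointment to the Order (earlier first): Leclerc (16 Jul 2008) before Baptiste (27 Jan 2014).
Among Beaumont, Okafor and Saleh, by roll number (higher first) (reversed rule for this group): Beaumont and Okafor (884) before Saleh (650).
Among Beaumont and Okafor, by date of appointment to the Order (earlier first): Beaumont (7 Apr 2001) before Okafor (15 Oct 2007).
Order: Varga, Castillo, Leclerc, Baptiste, Beaumont, Okafor, Saleh.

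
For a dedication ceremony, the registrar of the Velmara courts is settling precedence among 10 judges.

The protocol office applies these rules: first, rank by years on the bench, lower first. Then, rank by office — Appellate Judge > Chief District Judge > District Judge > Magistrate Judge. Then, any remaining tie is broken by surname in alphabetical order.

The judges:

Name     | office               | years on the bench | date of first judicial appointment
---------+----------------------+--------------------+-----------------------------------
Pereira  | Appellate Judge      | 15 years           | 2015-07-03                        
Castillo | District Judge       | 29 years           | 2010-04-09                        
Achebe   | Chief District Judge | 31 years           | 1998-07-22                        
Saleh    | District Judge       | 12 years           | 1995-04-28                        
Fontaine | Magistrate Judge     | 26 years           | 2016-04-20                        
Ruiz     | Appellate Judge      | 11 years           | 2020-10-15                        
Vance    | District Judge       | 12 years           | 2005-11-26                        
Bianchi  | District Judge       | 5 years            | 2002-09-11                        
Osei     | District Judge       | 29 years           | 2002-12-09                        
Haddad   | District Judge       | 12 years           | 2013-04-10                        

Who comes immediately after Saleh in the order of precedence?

By years on the bench (lower first): Bianchi (5 years); then Ruiz (11 years); then Haddad, Saleh and Vance (each 12 years); then Pereira (15 years); then Fontaine (26 years); then Castillo and Osei (both 29 years); then Achebe (31 years).
Haddad, Saleh and Vance are each District Judge, so the next rule applies.
Among Haddad, Saleh and Vance, alphabetically by surname: Haddad before Saleh before Vance.
Castillo and Osei are each District Judge, so the next rule applies.
Among Castillo and Osei, alphabetically by surname: Castillo before Osei.
Order: Bianchi, Ruiz, Haddad, Saleh, Vance, Pereira, Fontaine, Castillo, Osei, Achebe.

Vance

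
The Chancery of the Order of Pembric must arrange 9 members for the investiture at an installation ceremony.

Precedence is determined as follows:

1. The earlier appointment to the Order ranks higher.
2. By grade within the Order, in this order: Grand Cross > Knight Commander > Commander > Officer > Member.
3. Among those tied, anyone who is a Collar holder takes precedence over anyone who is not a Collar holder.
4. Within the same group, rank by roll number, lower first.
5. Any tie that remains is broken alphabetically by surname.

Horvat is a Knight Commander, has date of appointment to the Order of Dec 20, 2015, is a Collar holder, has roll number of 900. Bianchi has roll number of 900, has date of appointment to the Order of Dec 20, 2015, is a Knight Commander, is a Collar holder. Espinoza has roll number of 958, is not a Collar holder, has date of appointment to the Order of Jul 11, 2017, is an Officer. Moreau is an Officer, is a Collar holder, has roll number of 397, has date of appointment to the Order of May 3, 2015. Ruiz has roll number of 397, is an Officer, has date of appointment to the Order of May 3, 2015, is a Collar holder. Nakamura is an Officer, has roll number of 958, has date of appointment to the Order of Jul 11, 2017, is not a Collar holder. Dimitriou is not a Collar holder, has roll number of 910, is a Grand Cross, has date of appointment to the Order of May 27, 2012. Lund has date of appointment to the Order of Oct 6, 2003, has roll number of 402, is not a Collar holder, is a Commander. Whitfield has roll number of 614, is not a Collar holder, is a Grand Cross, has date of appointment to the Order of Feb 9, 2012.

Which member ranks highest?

Lund

By date of appointment to the Order (earlier first): Lund (Oct 6, 2003); then Whitfield (Feb 9, 2012); then Dimitriou (May 27, 2012); then Moreau and Ruiz (both May 3, 2015); then Bianchi and Horvat (both Dec 20, 2015); then Espinoza and Nakamura (both Jul 11, 2017).
Moreau and Ruiz are each Officer, so the next rule applies.
Moreau and Ruiz are each a Collar holder, so the next rule applies.
Moreau and Ruiz both have roll number 397, so the next rule applies.
Among Moreau and Ruiz, alphabetically by surname: Moreau before Ruiz.
Bianchi and Horvat are each Knight Commander, so the next rule applies.
Bianchi and Horvat are each a Collar holder, so the next rule applies.
Bianchi and Horvat both have roll number 900, so the next rule applies.
Among Bianchi and Horvat, alphabetically by surname: Bianchi before Horvat.
Espinoza and Nakamura are each Officer, so the next rule applies.
Espinoza and Nakamura are each not a Collar holder, so the next rule applies.
Espinoza and Nakamura both have roll number 958, so the next rule applies.
Among Espinoza and Nakamura, alphabetically by surname: Espinoza before Nakamura.
Order: Lund, Whitfield, Dimitriou, Moreau, Ruiz, Bianchi, Horvat, Espinoza, Nakamura.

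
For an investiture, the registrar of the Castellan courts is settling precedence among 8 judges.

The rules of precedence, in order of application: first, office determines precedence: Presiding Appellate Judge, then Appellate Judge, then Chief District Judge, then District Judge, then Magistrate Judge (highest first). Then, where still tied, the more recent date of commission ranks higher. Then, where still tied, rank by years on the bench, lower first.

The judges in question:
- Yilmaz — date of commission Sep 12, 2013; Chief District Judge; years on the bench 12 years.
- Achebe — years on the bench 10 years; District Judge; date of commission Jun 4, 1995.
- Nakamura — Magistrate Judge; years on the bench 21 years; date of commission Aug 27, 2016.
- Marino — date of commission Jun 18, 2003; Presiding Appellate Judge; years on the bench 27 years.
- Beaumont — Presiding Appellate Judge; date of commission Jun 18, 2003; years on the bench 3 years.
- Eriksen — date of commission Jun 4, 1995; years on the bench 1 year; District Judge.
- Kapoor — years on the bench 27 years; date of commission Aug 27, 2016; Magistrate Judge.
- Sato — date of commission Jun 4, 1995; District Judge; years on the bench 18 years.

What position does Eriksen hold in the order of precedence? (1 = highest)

4

By office: Beaumont and Marino (Presiding Appellate Judge); then Yilmaz (Chief District Judge); then Eriksen, Achebe and Sato (District Judge); then Nakamura and Kapoor (Magistrate Judge).
Beaumont and Marino both have date of commission Jun 18, 2003, so the next rule applies.
Among Beaumont and Marino, by years on the bench (lower first): Beaumont (3 years) before Marino (27 years).
Eriksen, Achebe and Sato all have date of commission Jun 4, 1995, so the next rule applies.
Among Eriksen, Achebe and Sato, by years on the bench (lower first): Eriksen (1 year) before Achebe (10 years) before Sato (18 years).
Nakamura and Kapoor both have date of commission Aug 27, 2016, so the next rule applies.
Among Nakamura and Kapoor, by years on the bench (lower first): Nakamura (21 years) before Kapoor (27 years).
Order: Beaumont, Marino, Yilmaz, Eriksen, Achebe, Sato, Nakamura, Kapoor. So position 4.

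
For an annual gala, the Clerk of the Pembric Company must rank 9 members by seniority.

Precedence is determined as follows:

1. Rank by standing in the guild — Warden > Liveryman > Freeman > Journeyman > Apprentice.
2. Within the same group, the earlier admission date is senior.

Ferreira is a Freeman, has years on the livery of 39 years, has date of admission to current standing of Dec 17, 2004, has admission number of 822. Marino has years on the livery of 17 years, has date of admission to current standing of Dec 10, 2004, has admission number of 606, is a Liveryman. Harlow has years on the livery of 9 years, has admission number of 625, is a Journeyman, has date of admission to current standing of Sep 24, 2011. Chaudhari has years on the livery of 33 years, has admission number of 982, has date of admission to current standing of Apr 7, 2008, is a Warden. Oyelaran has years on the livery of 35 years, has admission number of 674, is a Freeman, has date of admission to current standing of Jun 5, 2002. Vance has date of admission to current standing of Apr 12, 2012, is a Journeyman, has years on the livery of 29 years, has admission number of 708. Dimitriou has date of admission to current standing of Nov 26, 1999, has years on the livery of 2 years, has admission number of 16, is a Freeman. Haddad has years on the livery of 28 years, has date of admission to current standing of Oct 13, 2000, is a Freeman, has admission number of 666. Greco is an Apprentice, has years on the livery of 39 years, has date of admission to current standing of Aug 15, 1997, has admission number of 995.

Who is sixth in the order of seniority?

By standing in the guild: Chaudhari (Warden); then Marino (Liveryman); then Dimitriou, Haddad, Oyelaran and Ferreira (Freeman); then Harlow and Vance (Journeyman); then Greco (Apprentice).
Among Dimitriou, Haddad, Oyelaran and Ferreira, by date of admission to current standing (earlier first): Dimitriou (Nov 26, 1999) before Haddad (Oct 13, 2000) before Oyelaran (Jun 5, 2002) before Ferreira (Dec 17, 2004).
Among Harlow and Vance, by date of admission to current standing (earlier first): Harlow (Sep 24, 2011) before Vance (Apr 12, 2012).
Order: Chaudhari, Marino, Dimitriou, Haddad, Oyelaran, Ferreira, Harlow, Vance, Greco.

Ferreira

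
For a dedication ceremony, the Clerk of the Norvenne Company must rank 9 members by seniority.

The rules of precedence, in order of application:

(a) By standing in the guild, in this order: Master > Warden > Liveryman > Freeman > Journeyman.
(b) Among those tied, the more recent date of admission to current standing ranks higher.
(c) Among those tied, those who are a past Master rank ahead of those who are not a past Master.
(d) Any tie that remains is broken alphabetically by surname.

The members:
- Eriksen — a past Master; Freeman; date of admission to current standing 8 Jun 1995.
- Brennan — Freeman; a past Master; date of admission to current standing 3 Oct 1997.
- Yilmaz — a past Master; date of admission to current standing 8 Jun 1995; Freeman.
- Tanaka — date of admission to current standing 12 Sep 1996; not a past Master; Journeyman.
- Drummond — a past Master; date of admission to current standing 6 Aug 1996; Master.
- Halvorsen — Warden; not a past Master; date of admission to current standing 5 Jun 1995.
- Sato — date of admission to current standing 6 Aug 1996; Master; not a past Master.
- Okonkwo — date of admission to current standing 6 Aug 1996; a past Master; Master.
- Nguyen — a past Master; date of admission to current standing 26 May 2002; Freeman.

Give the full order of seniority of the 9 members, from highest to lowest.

By standing in the guild: Drummond, Okonkwo and Sato (Master); then Halvorsen (Warden); then Nguyen, Brennan, Eriksen and Yilmaz (Freeman); then Tanaka (Journeyman).
Drummond, Okonkwo and Sato all have date of admission to current standing 6 Aug 1996, so the next rule applies.
Among Drummond, Okonkwo and Sato, a past Master before not a past Master: Drummond and Okonkwo (a past Master) before Sato (not a past Master).
Among Drummond and Okonkwo, alphabetically by surname: Drummond before Okonkwo.
Among Nguyen, Brennan, Eriksen and Yilmaz, by date of admission to current standing (later first): Nguyen (26 May 2002) before Brennan (3 Oct 1997) before Eriksen and Yilmaz (8 Jun 1995).
Eriksen and Yilmaz are each a past Master, so the next rule applies.
Among Eriksen and Yilmaz, alphabetically by surname: Eriksen before Yilmaz.
Full order: Drummond, Okonkwo, Sato, Halvorsen, Nguyen, Brennan, Eriksen, Yilmaz, Tanaka.

Drummond, Okonkwo, Sato, Halvorsen, Nguyen, Brennan, Eriksen, Yilmaz, Tanaka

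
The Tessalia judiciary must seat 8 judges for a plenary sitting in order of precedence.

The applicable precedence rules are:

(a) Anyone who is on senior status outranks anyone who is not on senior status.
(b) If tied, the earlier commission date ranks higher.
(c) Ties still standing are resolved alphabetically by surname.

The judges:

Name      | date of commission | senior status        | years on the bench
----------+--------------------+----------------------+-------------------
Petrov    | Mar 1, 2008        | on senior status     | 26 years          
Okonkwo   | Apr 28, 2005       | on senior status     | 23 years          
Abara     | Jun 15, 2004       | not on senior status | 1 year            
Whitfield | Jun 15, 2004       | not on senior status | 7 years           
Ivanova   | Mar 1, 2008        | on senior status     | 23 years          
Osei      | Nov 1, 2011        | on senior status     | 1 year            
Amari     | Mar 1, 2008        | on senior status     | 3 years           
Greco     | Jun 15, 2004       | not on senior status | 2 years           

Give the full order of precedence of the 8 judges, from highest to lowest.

By the first rule: Okonkwo, Amari, Ivanova, Petrov and Osei (each on senior status); then Abara, Greco and Whitfield (each not on senior status).
Among Okonkwo, Amari, Ivanova, Petrov and Osei, by date of commission (earlier first): Okonkwo (Apr 28, 2005) before Amari, Ivanova and Petrov (Mar 1, 2008) before Osei (Nov 1, 2011).
Among Amari, Ivanova and Petrov, alphabetically by surname: Amari before Ivanova before Petrov.
Abara, Greco and Whitfield all have date of commission Jun 15, 2004, so the next rule applies.
Among Abara, Greco and Whitfield, alphabetically by surname: Abara before Greco before Whitfield.
Full order: Okonkwo, Amari, Ivanova, Petrov, Osei, Abara, Greco, Whitfield.

Okonkwo, Amari, Ivanova, Petrov, Osei, Abara, Greco, Whitfield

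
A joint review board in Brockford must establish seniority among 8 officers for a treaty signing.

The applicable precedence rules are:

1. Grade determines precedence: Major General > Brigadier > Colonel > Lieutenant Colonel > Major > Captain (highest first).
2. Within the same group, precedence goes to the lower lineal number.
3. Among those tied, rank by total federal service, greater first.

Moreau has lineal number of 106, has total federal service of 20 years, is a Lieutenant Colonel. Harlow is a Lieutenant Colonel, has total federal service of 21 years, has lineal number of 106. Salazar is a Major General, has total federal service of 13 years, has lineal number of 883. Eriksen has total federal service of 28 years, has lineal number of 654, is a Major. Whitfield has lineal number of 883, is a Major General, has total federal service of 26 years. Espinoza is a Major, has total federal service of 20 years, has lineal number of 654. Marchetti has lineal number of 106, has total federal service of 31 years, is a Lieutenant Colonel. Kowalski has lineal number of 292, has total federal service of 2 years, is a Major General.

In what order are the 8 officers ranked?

Kowalski, Whitfield, Salazar, Marchetti, Harlow, Moreau, Eriksen, Espinoza

By grade: Kowalski, Whitfield and Salazar (Major General); then Marchetti, Harlow and Moreau (Lieutenant Colonel); then Eriksen and Espinoza (Major).
Among Kowalski, Whitfield and Salazar, by lineal number (lower first): Kowalski (292) before Whitfield and Salazar (883).
Among Whitfield and Salazar, by total federal service (higher first): Whitfield (26 years) before Salazar (13 years).
Marchetti, Harlow and Moreau all have lineal number 106, so the next rule applies.
Among Marchetti, Harlow and Moreau, by total federal service (higher first): Marchetti (31 years) before Harlow (21 years) before Moreau (20 years).
Eriksen and Espinoza both have lineal number 654, so the next rule applies.
Among Eriksen and Espinoza, by total federal service (higher first): Eriksen (28 years) before Espinoza (20 years).
Full order: Kowalski, Whitfield, Salazar, Marchetti, Harlow, Moreau, Eriksen, Espinoza.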